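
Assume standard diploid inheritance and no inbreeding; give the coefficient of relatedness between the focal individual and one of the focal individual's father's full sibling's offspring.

Each parent–offspring link contributes a factor of 1/2, and independent paths through distinct common ancestors add.
First cousins share one grandparent pair — two paths of length 4: r = 2·(1/2)^4 = 1/8.

0.125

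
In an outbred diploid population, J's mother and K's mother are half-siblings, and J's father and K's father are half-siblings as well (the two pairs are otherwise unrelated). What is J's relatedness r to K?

0.125

Relatedness sums over independent paths through distinct common ancestors.
J and K are related in two ways: half first cousins through their mothers (r = 1/16) and half first cousins through their fathers (r = 1/16).
r = 1/16 + 1/16 = 0.125.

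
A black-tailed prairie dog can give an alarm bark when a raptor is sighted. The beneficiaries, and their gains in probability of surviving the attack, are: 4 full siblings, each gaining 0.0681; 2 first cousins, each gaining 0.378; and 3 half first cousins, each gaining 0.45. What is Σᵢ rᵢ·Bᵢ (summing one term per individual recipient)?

r to a full sibling = 0.5 (full sibs share both parents — two paths of length 2: r = 2·(1/2)^2 = 1/2).
r to a first cousin = 0.125 (first cousins share one grandparent pair — two paths of length 4: r = 2·(1/2)^4 = 1/8).
r to a half first cousin = 1/16 (half first cousins share one grandparent — one path of length 4: r = (1/2)^4 = 1/16).
Summing one r·B term per recipient: 4·0.5·0.0681 + 2·0.125·0.378 + 3·0.0625·0.45 = 0.315075.

0.315075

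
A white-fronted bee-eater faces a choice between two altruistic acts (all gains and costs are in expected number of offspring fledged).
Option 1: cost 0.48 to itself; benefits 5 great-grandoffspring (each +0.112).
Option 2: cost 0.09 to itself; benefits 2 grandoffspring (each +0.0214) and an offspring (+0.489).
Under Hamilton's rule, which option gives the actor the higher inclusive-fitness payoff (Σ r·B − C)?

Option 2

Option 1: r to a great-grandoffspring = 0.125.
Option 1: Σ r·B − C = (5·0.125·0.112) − 0.48 = -0.41.
Option 2: r to a grandoffspring = 0.25.
Option 2: r to an offspring = 0.5.
Option 2: Σ r·B − C = (2·0.25·0.0214 + 1·0.5·0.489) − 0.09 = 0.1652.
Option 2 has the higher net inclusive-fitness payoff.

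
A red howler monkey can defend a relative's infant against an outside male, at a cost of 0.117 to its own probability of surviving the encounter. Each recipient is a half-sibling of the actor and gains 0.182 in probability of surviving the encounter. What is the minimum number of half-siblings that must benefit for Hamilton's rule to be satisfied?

3

r to a half-sibling = 1/4 (half-sibs share one parent — one path of length 2: r = (1/2)^2 = 1/4).
Hamilton's rule: n·r·B > C  ⇒  n > C/(r·B) = 0.117/(0.25·0.182) = 2.571.
The smallest integer exceeding 2.571 is 3.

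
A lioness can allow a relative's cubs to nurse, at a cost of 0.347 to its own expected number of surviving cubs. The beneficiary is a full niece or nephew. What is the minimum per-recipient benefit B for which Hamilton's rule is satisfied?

1.388

r to a full niece or nephew = 0.25 (full aunt/uncle↔niece/nephew: two paths of length 3 through the shared grandparent pair: r = 2·(1/2)^3 = 1/4).
Hamilton's rule with n recipients of equal r: n·r·B > C, so B > C/(n·r) = 0.347/(1·0.25) = 1.388.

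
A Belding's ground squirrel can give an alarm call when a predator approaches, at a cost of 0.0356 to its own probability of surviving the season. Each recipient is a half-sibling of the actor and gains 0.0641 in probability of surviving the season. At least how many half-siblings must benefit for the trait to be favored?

3

r to a half-sibling = 0.25 (half-sibs share one parent — one path of length 2: r = (1/2)^2 = 1/4).
Hamilton's rule: n·r·B > C  ⇒  n > C/(r·B) = 0.0356/(0.25·0.0641) = 2.222.
The smallest integer exceeding 2.222 is 3.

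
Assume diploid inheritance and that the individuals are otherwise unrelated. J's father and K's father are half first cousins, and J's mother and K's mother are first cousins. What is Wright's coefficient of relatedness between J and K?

Relatedness sums over independent paths through distinct common ancestors.
J and K are related in two ways: half second cousins through their fathers (r = 1/64) and second cousins through their mothers (r = 1/32).
r = 1/64 + 1/32 = 0.046875.

0.046875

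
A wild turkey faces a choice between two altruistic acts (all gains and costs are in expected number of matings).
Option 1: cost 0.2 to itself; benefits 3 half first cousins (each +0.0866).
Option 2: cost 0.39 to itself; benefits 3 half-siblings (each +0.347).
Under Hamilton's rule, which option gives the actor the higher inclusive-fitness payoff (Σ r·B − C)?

Option 2

Option 1: r to a half first cousin = 0.0625.
Option 1: Σ r·B − C = (3·0.0625·0.0866) − 0.2 = -0.1837625.
Option 2: r to a half-sibling = 0.25.
Option 2: Σ r·B − C = (3·0.25·0.347) − 0.39 = -0.12975.
Option 2 has the higher net inclusive-fitness payoff.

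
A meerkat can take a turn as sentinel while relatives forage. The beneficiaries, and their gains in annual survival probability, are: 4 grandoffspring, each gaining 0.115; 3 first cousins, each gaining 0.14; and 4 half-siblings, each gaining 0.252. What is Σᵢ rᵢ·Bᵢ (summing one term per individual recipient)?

r to a grandoffspring = 0.25 (two parent–offspring links: r = (1/2)^2 = 1/4).
r to a first cousin = 1/8 (first cousins share one grandparent pair — two paths of length 4: r = 2·(1/2)^4 = 1/8).
r to a half-sibling = 0.25 (half-sibs share one parent — one path of length 2: r = (1/2)^2 = 1/4).
Summing one r·B term per recipient: 4·0.25·0.115 + 3·0.125·0.14 + 4·0.25·0.252 = 0.4195.

0.4195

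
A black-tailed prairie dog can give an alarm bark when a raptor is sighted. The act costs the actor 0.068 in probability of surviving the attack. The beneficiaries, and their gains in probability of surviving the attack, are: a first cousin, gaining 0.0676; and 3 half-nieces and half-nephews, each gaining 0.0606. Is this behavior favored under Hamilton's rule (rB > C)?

No

Hamilton's rule: the trait is favored when the sum of r·B over every recipient exceeds the actor's cost C.
r to a first cousin = 1/8 (first cousins share one grandparent pair — two paths of length 4: r = 2·(1/2)^4 = 1/8).
r to a half-niece or half-nephew = 0.125 (half-aunt/uncle↔niece/nephew: one path of length 3: r = (1/2)^3 = 1/8).
Summing one r·B term per recipient: 1·0.125·0.0676 + 3·0.125·0.0606 = 0.031175.
0.031175 < 0.068: the indirect benefit is less than the cost.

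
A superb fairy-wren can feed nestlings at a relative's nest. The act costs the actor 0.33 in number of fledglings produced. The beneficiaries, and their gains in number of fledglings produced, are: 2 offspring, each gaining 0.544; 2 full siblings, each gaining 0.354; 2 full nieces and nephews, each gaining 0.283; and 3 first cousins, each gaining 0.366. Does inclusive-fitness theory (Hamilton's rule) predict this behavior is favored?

Yes

Hamilton's rule: the trait is favored when the sum of r·B over every recipient exceeds the actor's cost C.
r to an offspring = 0.5 (one parent–offspring link: r = (1/2)^1 = 1/2).
r to a full sibling = 1/2 (full sibs share both parents — two paths of length 2: r = 2·(1/2)^2 = 1/2).
r to a full niece or nephew = 0.25 (full aunt/uncle↔niece/nephew: two paths of length 3 through the shared grandparent pair: r = 2·(1/2)^3 = 1/4).
r to a first cousin = 0.125 (first cousins share one grandparent pair — two paths of length 4: r = 2·(1/2)^4 = 1/8).
Summing one r·B term per recipient: 2·0.5·0.544 + 2·0.5·0.354 + 2·0.25·0.283 + 3·0.125·0.366 = 1.17675.
1.17675 > 0.33: the indirect benefit exceeds the cost.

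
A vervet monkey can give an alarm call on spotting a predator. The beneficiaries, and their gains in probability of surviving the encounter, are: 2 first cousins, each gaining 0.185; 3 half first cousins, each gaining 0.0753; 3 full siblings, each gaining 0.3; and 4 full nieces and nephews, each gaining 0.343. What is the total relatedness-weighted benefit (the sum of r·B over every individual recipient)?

0.85336875

r to a first cousin = 0.125 (first cousins share one grandparent pair — two paths of length 4: r = 2·(1/2)^4 = 1/8).
r to a half first cousin = 1/16 (half first cousins share one grandparent — one path of length 4: r = (1/2)^4 = 1/16).
r to a full sibling = 1/2 (full sibs share both parents — two paths of length 2: r = 2·(1/2)^2 = 1/2).
r to a full niece or nephew = 0.25 (full aunt/uncle↔niece/nephew: two paths of length 3 through the shared grandparent pair: r = 2·(1/2)^3 = 1/4).
Summing one r·B term per recipient: 2·0.125·0.185 + 3·0.0625·0.0753 + 3·0.5·0.3 + 4·0.25·0.343 = 0.85336875.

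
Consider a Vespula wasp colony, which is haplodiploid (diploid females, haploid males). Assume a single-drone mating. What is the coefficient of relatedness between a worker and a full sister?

0.75

Haplodiploid full sisters inherit their father's entire haploid genome identically (contributing 1/2) and on average half of their mother's contribution (1/2 · 1/2 = 1/4); r = 1/2 + 1/4 = 3/4.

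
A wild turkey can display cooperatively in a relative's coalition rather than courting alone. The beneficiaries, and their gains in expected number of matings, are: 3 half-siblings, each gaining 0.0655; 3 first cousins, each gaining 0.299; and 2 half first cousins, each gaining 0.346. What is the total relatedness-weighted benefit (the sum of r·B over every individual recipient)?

r to a half-sibling = 0.25 (half-sibs share one parent — one path of length 2: r = (1/2)^2 = 1/4).
r to a first cousin = 0.125 (first cousins share one grandparent pair — two paths of length 4: r = 2·(1/2)^4 = 1/8).
r to a half first cousin = 0.0625 (half first cousins share one grandparent — one path of length 4: r = (1/2)^4 = 1/16).
Summing one r·B term per recipient: 3·0.25·0.0655 + 3·0.125·0.299 + 2·0.0625·0.346 = 0.2045.

0.2045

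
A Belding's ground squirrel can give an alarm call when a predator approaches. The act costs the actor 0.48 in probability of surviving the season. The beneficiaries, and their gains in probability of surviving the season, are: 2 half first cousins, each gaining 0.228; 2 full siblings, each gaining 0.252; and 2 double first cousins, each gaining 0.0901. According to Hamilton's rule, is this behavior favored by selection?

No

Hamilton's rule: the trait is favored when the sum of r·B over every recipient exceeds the actor's cost C.
r to a half first cousin = 1/16 (half first cousins share one grandparent — one path of length 4: r = (1/2)^4 = 1/16).
r to a full sibling = 0.5 (full sibs share both parents — two paths of length 2: r = 2·(1/2)^2 = 1/2).
r to a double first cousin = 0.25 (double first cousins share both grandparent pairs — four paths of length 4: r = 4·(1/2)^4 = 1/4).
Summing one r·B term per recipient: 2·0.0625·0.228 + 2·0.5·0.252 + 2·0.25·0.0901 = 0.32555.
0.32555 < 0.48: the indirect benefit is less than the cost.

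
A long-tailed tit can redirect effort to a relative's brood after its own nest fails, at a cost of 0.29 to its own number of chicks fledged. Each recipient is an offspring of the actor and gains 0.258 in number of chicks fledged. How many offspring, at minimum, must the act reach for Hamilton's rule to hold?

r to an offspring = 1/2 (one parent–offspring link: r = (1/2)^1 = 1/2).
Hamilton's rule: n·r·B > C  ⇒  n > C/(r·B) = 0.29/(0.5·0.258) = 2.248.
The smallest integer exceeding 2.248 is 3.

3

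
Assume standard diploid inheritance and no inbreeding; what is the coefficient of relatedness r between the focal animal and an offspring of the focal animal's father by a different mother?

Each parent–offspring link contributes a factor of 1/2, and independent paths through distinct common ancestors add.
Half-sibs share one parent — one path of length 2: r = (1/2)^2 = 1/4.

0.25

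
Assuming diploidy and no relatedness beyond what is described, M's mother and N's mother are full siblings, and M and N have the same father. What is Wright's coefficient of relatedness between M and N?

0.375

With two independent routes of shared ancestry, r is the sum of the two contributions.
M and N are related in two ways: first cousins through their mothers (r = 1/8) and half-sibs through their shared father (r = 1/4).
r = 1/8 + 1/4 = 3/8 = 0.375.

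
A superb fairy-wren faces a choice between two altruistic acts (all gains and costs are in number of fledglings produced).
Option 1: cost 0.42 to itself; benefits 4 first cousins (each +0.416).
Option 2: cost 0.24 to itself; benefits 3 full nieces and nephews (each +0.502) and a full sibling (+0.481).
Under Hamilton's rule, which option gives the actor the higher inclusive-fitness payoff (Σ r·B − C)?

Option 2

Option 1: r to a first cousin = 0.125.
Option 1: Σ r·B − C = (4·0.125·0.416) − 0.42 = -0.212.
Option 2: r to a full niece or nephew = 0.25.
Option 2: r to a full sibling = 0.5.
Option 2: Σ r·B − C = (3·0.25·0.502 + 1·0.5·0.481) − 0.24 = 0.377.
Option 2 has the higher net inclusive-fitness payoff.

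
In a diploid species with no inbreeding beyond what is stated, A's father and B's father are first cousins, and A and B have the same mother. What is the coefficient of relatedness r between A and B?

0.28125

Wright's path rule: contributions from independent ancestry routes add.
A and B are related in two ways: second cousins through their fathers (r = 1/32) and half-sibs through their shared mother (r = 1/4).
r = 1/32 + 1/4 = 9/32 = 0.28125.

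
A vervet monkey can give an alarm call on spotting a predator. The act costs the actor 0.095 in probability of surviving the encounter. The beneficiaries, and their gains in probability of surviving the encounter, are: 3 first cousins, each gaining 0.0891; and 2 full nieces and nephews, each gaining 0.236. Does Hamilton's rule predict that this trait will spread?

Hamilton's rule: the trait is favored when the sum of r·B over every recipient exceeds the actor's cost C.
r to a first cousin = 0.125 (first cousins share one grandparent pair — two paths of length 4: r = 2·(1/2)^4 = 1/8).
r to a full niece or nephew = 1/4 (full aunt/uncle↔niece/nephew: two paths of length 3 through the shared grandparent pair: r = 2·(1/2)^3 = 1/4).
Summing one r·B term per recipient: 3·0.125·0.0891 + 2·0.25·0.236 = 0.1514125.
0.1514125 > 0.095: the indirect benefit exceeds the cost.

Yes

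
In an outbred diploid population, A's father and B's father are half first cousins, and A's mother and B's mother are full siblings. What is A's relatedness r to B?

0.140625

Relatedness sums over independent paths through distinct common ancestors.
A and B are related in two ways: half second cousins through their fathers (r = 1/64) and first cousins through their mothers (r = 1/8).
r = 1/64 + 1/8 = 9/64 = 0.140625.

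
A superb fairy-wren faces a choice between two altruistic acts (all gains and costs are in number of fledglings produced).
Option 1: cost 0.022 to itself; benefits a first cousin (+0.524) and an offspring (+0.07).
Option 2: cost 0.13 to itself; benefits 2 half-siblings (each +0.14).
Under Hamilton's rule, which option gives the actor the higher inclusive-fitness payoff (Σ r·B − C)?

Option 1: r to a first cousin = 0.125.
Option 1: r to an offspring = 0.5.
Option 1: Σ r·B − C = (1·0.125·0.524 + 1·0.5·0.07) − 0.022 = 0.0785.
Option 2: r to a half-sibling = 0.25.
Option 2: Σ r·B − C = (2·0.25·0.14) − 0.13 = -0.06.
Option 1 has the higher net inclusive-fitness payoff.

Option 1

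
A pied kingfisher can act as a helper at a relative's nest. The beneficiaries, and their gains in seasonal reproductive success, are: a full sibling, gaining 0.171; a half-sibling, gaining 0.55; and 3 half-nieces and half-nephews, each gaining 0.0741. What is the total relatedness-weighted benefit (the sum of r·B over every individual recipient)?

0.2507875

r to a full sibling = 1/2 (full sibs share both parents — two paths of length 2: r = 2·(1/2)^2 = 1/2).
r to a half-sibling = 1/4 (half-sibs share one parent — one path of length 2: r = (1/2)^2 = 1/4).
r to a half-niece or half-nephew = 1/8 (half-aunt/uncle↔niece/nephew: one path of length 3: r = (1/2)^3 = 1/8).
Summing one r·B term per recipient: 1·0.5·0.171 + 1·0.25·0.55 + 3·0.125·0.0741 = 0.2507875.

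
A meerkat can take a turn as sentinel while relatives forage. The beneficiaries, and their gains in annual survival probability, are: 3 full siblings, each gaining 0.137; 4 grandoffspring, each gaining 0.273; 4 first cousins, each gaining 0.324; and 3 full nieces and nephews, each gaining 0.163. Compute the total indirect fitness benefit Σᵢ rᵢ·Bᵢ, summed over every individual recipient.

r to a full sibling = 0.5 (full sibs share both parents — two paths of length 2: r = 2·(1/2)^2 = 1/2).
r to a grandoffspring = 0.25 (two parent–offspring links: r = (1/2)^2 = 1/4).
r to a first cousin = 0.125 (first cousins share one grandparent pair — two paths of length 4: r = 2·(1/2)^4 = 1/8).
r to a full niece or nephew = 1/4 (full aunt/uncle↔niece/nephew: two paths of length 3 through the shared grandparent pair: r = 2·(1/2)^3 = 1/4).
Summing one r·B term per recipient: 3·0.5·0.137 + 4·0.25·0.273 + 4·0.125·0.324 + 3·0.25·0.163 = 0.76275.

0.76275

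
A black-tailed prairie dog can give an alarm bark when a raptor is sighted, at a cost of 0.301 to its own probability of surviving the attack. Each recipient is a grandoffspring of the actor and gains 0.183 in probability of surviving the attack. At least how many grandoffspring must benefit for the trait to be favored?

7

r to a grandoffspring = 1/4 (two parent–offspring links: r = (1/2)^2 = 1/4).
Hamilton's rule: n·r·B > C  ⇒  n > C/(r·B) = 0.301/(0.25·0.183) = 6.579.
The smallest integer exceeding 6.579 is 7.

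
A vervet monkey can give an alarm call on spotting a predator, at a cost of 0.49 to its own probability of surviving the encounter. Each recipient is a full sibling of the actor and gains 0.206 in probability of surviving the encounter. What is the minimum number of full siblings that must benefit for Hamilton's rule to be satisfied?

5

r to a full sibling = 0.5 (full sibs share both parents — two paths of length 2: r = 2·(1/2)^2 = 1/2).
Hamilton's rule: n·r·B > C  ⇒  n > C/(r·B) = 0.49/(0.5·0.206) = 4.757.
The smallest integer exceeding 4.757 is 5.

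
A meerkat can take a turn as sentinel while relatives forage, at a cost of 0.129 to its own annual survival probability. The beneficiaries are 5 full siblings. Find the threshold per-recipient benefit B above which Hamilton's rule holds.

r to a full sibling = 0.5 (full sibs share both parents — two paths of length 2: r = 2·(1/2)^2 = 1/2).
Hamilton's rule with n recipients of equal r: n·r·B > C, so B > C/(n·r) = 0.129/(5·0.5) = 0.0516.

0.0516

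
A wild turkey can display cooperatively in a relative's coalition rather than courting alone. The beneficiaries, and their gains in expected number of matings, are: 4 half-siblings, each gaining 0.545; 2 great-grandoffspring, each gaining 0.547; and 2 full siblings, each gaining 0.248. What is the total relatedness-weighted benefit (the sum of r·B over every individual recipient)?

0.92975

r to a half-sibling = 0.25 (half-sibs share one parent — one path of length 2: r = (1/2)^2 = 1/4).
r to a great-grandoffspring = 1/8 (three parent–offspring links: r = (1/2)^3 = 1/8).
r to a full sibling = 0.5 (full sibs share both parents — two paths of length 2: r = 2·(1/2)^2 = 1/2).
Summing one r·B term per recipient: 4·0.25·0.545 + 2·0.125·0.547 + 2·0.5·0.248 = 0.92975.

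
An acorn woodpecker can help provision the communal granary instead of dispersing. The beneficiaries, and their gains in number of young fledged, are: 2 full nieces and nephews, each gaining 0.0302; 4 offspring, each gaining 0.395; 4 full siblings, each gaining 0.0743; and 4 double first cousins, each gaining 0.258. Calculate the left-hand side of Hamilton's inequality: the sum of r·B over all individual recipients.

1.2117

r to a full niece or nephew = 1/4 (full aunt/uncle↔niece/nephew: two paths of length 3 through the shared grandparent pair: r = 2·(1/2)^3 = 1/4).
r to an offspring = 1/2 (one parent–offspring link: r = (1/2)^1 = 1/2).
r to a full sibling = 0.5 (full sibs share both parents — two paths of length 2: r = 2·(1/2)^2 = 1/2).
r to a double first cousin = 1/4 (double first cousins share both grandparent pairs — four paths of length 4: r = 4·(1/2)^4 = 1/4).
Summing one r·B term per recipient: 2·0.25·0.0302 + 4·0.5·0.395 + 4·0.5·0.0743 + 4·0.25·0.258 = 1.2117.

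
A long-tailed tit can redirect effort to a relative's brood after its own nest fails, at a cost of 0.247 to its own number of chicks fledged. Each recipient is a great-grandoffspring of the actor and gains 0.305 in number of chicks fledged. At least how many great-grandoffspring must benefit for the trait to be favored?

r to a great-grandoffspring = 0.125 (three parent–offspring links: r = (1/2)^3 = 1/8).
Hamilton's rule: n·r·B > C  ⇒  n > C/(r·B) = 0.247/(0.125·0.305) = 6.479.
The smallest integer exceeding 6.479 is 7.

7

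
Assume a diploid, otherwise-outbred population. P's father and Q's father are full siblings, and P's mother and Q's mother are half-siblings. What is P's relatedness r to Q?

0.1875

With two independent routes of shared ancestry, r is the sum of the two contributions.
P and Q are related in two ways: first cousins through their fathers (r = 1/8) and half first cousins through their mothers (r = 1/16).
r = 1/8 + 1/16 = 0.1875.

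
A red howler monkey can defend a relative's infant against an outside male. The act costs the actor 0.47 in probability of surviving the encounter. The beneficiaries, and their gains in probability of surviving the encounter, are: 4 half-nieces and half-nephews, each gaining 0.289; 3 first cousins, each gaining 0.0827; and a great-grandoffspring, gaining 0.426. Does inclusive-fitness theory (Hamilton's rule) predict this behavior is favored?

No

Hamilton's rule: the trait is favored when the sum of r·B over every recipient exceeds the actor's cost C.
r to a half-niece or half-nephew = 0.125 (half-aunt/uncle↔niece/nephew: one path of length 3: r = (1/2)^3 = 1/8).
r to a first cousin = 1/8 (first cousins share one grandparent pair — two paths of length 4: r = 2·(1/2)^4 = 1/8).
r to a great-grandoffspring = 0.125 (three parent–offspring links: r = (1/2)^3 = 1/8).
Summing one r·B term per recipient: 4·0.125·0.289 + 3·0.125·0.0827 + 1·0.125·0.426 = 0.2287625.
0.2287625 < 0.47: the indirect benefit is less than the cost.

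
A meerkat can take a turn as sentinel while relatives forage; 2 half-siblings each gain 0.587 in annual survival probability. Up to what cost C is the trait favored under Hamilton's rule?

r to a half-sibling = 1/4 (half-sibs share one parent — one path of length 2: r = (1/2)^2 = 1/4).
Hamilton's rule: n·r·B > C, so the trait is favored while C < n·r·B = 2·0.25·0.587 = 0.2935.

0.2935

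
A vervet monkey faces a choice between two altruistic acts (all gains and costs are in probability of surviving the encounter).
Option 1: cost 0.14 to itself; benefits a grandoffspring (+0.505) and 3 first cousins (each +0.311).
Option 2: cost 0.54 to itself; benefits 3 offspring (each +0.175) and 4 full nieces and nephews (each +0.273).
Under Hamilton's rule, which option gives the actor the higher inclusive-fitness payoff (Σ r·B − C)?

Option 1

Option 1: r to a grandoffspring = 0.25.
Option 1: r to a first cousin = 0.125.
Option 1: Σ r·B − C = (1·0.25·0.505 + 3·0.125·0.311) − 0.14 = 0.102875.
Option 2: r to an offspring = 0.5.
Option 2: r to a full niece or nephew = 0.25.
Option 2: Σ r·B − C = (3·0.5·0.175 + 4·0.25·0.273) − 0.54 = -0.0045.
Option 1 has the higher net inclusive-fitness payoff.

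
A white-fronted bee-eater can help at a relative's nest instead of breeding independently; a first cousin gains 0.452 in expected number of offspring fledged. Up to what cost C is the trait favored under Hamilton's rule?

0.0565

r to a first cousin = 1/8 (first cousins share one grandparent pair — two paths of length 4: r = 2·(1/2)^4 = 1/8).
Hamilton's rule: n·r·B > C, so the trait is favored while C < n·r·B = 1·0.125·0.452 = 0.0565.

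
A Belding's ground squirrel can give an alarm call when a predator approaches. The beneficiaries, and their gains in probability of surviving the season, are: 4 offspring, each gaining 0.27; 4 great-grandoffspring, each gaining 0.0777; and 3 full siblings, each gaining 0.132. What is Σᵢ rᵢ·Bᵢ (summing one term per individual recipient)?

0.77685

r to an offspring = 0.5 (one parent–offspring link: r = (1/2)^1 = 1/2).
r to a great-grandoffspring = 1/8 (three parent–offspring links: r = (1/2)^3 = 1/8).
r to a full sibling = 0.5 (full sibs share both parents — two paths of length 2: r = 2·(1/2)^2 = 1/2).
Summing one r·B term per recipient: 4·0.5·0.27 + 4·0.125·0.0777 + 3·0.5·0.132 = 0.77685.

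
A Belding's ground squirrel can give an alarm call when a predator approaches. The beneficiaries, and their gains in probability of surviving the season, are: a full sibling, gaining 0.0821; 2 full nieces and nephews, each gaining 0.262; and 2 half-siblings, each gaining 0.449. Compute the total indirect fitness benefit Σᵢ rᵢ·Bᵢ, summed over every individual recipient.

r to a full sibling = 1/2 (full sibs share both parents — two paths of length 2: r = 2·(1/2)^2 = 1/2).
r to a full niece or nephew = 0.25 (full aunt/uncle↔niece/nephew: two paths of length 3 through the shared grandparent pair: r = 2·(1/2)^3 = 1/4).
r to a half-sibling = 0.25 (half-sibs share one parent — one path of length 2: r = (1/2)^2 = 1/4).
Summing one r·B term per recipient: 1·0.5·0.0821 + 2·0.25·0.262 + 2·0.25·0.449 = 0.39655.

0.39655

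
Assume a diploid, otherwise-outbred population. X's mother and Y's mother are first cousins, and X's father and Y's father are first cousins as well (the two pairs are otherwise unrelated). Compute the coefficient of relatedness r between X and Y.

0.0625

Wright's path rule: contributions from independent ancestry routes add.
X and Y are related in two ways: second cousins through their mothers (r = 1/32) and second cousins through their fathers (r = 1/32).
r = 1/32 + 1/32 = 0.0625.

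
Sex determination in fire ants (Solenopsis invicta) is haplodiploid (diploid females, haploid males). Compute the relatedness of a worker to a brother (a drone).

0.25

Her haploid brother carries none of their father's genes and a random half of their mother's genome; that half matches the maternal half of her own genome with probability 1/2: r = 1/2 · 1/2 = 1/4.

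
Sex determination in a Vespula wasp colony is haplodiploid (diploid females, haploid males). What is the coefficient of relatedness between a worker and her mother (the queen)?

One meiotic link between diploid queen and diploid daughter: r = 1/2.

0.5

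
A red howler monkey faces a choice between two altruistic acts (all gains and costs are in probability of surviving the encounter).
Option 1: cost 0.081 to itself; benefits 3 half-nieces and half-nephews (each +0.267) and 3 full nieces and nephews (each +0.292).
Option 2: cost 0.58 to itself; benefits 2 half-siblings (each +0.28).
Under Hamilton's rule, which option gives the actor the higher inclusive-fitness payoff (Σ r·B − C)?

Option 1

Option 1: r to a half-niece or half-nephew = 0.125.
Option 1: r to a full niece or nephew = 0.25.
Option 1: Σ r·B − C = (3·0.125·0.267 + 3·0.25·0.292) − 0.081 = 0.238125.
Option 2: r to a half-sibling = 0.25.
Option 2: Σ r·B − C = (2·0.25·0.28) − 0.58 = -0.44.
Option 1 has the higher net inclusive-fitness payoff.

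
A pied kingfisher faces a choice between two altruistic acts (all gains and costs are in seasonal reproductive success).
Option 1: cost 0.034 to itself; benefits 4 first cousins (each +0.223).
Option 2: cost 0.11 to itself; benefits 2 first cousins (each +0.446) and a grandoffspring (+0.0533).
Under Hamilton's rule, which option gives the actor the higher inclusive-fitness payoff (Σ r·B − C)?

Option 1

Option 1: r to a first cousin = 0.125.
Option 1: Σ r·B − C = (4·0.125·0.223) − 0.034 = 0.0775.
Option 2: r to a first cousin = 0.125.
Option 2: r to a grandoffspring = 0.25.
Option 2: Σ r·B − C = (2·0.125·0.446 + 1·0.25·0.0533) − 0.11 = 0.014825.
Option 1 has the higher net inclusive-fitness payoff.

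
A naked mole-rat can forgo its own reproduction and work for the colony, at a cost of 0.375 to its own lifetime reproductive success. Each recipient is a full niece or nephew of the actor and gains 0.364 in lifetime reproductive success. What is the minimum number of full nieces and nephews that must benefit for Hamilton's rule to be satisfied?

r to a full niece or nephew = 0.25 (full aunt/uncle↔niece/nephew: two paths of length 3 through the shared grandparent pair: r = 2·(1/2)^3 = 1/4).
Hamilton's rule: n·r·B > C  ⇒  n > C/(r·B) = 0.375/(0.25·0.364) = 4.121.
The smallest integer exceeding 4.121 is 5.

5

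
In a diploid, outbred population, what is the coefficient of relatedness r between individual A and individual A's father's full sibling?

Each parent–offspring link contributes a factor of 1/2, and independent paths through distinct common ancestors add.
Full aunt/uncle↔niece/nephew: two paths of length 3 through the shared grandparent pair: r = 2·(1/2)^3 = 1/4.

0.25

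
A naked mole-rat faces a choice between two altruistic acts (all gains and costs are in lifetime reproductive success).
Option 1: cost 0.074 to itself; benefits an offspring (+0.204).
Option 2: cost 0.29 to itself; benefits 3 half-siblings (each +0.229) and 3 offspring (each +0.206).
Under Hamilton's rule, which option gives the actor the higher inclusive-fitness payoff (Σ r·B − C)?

Option 2

Option 1: r to an offspring = 0.5.
Option 1: Σ r·B − C = (1·0.5·0.204) − 0.074 = 0.028.
Option 2: r to a half-sibling = 0.25.
Option 2: r to an offspring = 0.5.
Option 2: Σ r·B − C = (3·0.25·0.229 + 3·0.5·0.206) − 0.29 = 0.19075.
Option 2 has the higher net inclusive-fitness payoff.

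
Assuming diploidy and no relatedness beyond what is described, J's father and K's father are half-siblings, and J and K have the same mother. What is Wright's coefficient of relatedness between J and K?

0.3125

With two independent routes of shared ancestry, r is the sum of the two contributions.
J and K are related in two ways: half first cousins through their fathers (r = 1/16) and half-sibs through their shared mother (r = 1/4).
r = 1/16 + 1/4 = 0.3125.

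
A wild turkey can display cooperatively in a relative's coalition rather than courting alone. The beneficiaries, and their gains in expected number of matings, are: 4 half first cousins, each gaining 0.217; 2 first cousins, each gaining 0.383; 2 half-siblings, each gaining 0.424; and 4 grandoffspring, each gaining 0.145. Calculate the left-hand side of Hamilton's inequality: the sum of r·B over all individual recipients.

r to a half first cousin = 0.0625 (half first cousins share one grandparent — one path of length 4: r = (1/2)^4 = 1/16).
r to a first cousin = 1/8 (first cousins share one grandparent pair — two paths of length 4: r = 2·(1/2)^4 = 1/8).
r to a half-sibling = 0.25 (half-sibs share one parent — one path of length 2: r = (1/2)^2 = 1/4).
r to a grandoffspring = 1/4 (two parent–offspring links: r = (1/2)^2 = 1/4).
Summing one r·B term per recipient: 4·0.0625·0.217 + 2·0.125·0.383 + 2·0.25·0.424 + 4·0.25·0.145 = 0.507.

0.507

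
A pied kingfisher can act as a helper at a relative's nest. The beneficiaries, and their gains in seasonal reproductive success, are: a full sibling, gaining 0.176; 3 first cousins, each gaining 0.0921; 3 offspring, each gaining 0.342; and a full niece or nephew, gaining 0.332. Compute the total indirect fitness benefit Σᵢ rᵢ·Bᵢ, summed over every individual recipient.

r to a full sibling = 1/2 (full sibs share both parents — two paths of length 2: r = 2·(1/2)^2 = 1/2).
r to a first cousin = 0.125 (first cousins share one grandparent pair — two paths of length 4: r = 2·(1/2)^4 = 1/8).
r to an offspring = 0.5 (one parent–offspring link: r = (1/2)^1 = 1/2).
r to a full niece or nephew = 0.25 (full aunt/uncle↔niece/nephew: two paths of length 3 through the shared grandparent pair: r = 2·(1/2)^3 = 1/4).
Summing one r·B term per recipient: 1·0.5·0.176 + 3·0.125·0.0921 + 3·0.5·0.342 + 1·0.25·0.332 = 0.7185375.

0.7185375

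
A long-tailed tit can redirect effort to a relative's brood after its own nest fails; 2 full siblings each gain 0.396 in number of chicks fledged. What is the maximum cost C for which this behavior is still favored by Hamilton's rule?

r to a full sibling = 0.5 (full sibs share both parents — two paths of length 2: r = 2·(1/2)^2 = 1/2).
Hamilton's rule: n·r·B > C, so the trait is favored while C < n·r·B = 2·0.5·0.396 = 0.396.

0.396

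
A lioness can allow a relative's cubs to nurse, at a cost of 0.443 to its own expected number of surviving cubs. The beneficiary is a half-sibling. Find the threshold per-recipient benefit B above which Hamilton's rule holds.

1.772

r to a half-sibling = 0.25 (half-sibs share one parent — one path of length 2: r = (1/2)^2 = 1/4).
Hamilton's rule with n recipients of equal r: n·r·B > C, so B > C/(n·r) = 0.443/(1·0.25) = 1.772.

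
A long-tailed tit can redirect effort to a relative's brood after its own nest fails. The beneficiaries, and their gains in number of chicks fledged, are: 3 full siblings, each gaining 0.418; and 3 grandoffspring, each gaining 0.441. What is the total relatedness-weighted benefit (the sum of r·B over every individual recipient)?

0.95775

r to a full sibling = 1/2 (full sibs share both parents — two paths of length 2: r = 2·(1/2)^2 = 1/2).
r to a grandoffspring = 0.25 (two parent–offspring links: r = (1/2)^2 = 1/4).
Summing one r·B term per recipient: 3·0.5·0.418 + 3·0.25·0.441 = 0.95775.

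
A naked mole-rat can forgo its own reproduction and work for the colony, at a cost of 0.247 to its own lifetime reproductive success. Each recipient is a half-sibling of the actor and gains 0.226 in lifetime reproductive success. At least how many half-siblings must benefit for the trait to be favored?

r to a half-sibling = 0.25 (half-sibs share one parent — one path of length 2: r = (1/2)^2 = 1/4).
Hamilton's rule: n·r·B > C  ⇒  n > C/(r·B) = 0.247/(0.25·0.226) = 4.372.
The smallest integer exceeding 4.372 is 5.

5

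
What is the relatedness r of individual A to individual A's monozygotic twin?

Each parent–offspring link contributes a factor of 1/2, and independent paths through distinct common ancestors add.
Monozygotic twins share every allele identical by descent: r = 1.

1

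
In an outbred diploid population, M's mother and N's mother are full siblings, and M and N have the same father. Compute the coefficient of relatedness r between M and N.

Independent pedigree routes through distinct common ancestors add.
M and N are related in two ways: first cousins through their mothers (r = 1/8) and half-sibs through their shared father (r = 1/4).
r = 1/8 + 1/4 = 0.375.

0.375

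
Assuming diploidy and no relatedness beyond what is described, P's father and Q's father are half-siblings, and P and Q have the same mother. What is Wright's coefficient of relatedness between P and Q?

0.3125

Independent pedigree routes through distinct common ancestors add.
P and Q are related in two ways: half first cousins through their fathers (r = 1/16) and half-sibs through their shared mother (r = 1/4).
r = 1/16 + 1/4 = 0.3125.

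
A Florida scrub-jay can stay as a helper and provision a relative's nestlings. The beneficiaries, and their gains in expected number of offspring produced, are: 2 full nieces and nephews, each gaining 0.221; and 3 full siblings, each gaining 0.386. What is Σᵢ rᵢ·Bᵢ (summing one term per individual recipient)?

0.6895

r to a full niece or nephew = 0.25 (full aunt/uncle↔niece/nephew: two paths of length 3 through the shared grandparent pair: r = 2·(1/2)^3 = 1/4).
r to a full sibling = 0.5 (full sibs share both parents — two paths of length 2: r = 2·(1/2)^2 = 1/2).
Summing one r·B term per recipient: 2·0.25·0.221 + 3·0.5·0.386 = 0.6895.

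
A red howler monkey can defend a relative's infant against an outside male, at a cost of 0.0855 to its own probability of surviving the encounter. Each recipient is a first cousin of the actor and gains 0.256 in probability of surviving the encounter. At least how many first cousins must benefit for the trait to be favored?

r to a first cousin = 1/8 (first cousins share one grandparent pair — two paths of length 4: r = 2·(1/2)^4 = 1/8).
Hamilton's rule: n·r·B > C  ⇒  n > C/(r·B) = 0.0855/(0.125·0.256) = 2.672.
The smallest integer exceeding 2.672 is 3.

3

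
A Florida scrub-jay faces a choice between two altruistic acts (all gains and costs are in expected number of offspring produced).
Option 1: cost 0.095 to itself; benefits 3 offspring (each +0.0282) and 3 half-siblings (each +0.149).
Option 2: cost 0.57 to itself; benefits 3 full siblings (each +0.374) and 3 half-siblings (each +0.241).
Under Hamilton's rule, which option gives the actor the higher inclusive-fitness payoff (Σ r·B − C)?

Option 1: r to an offspring = 0.5.
Option 1: r to a half-sibling = 0.25.
Option 1: Σ r·B − C = (3·0.5·0.0282 + 3·0.25·0.149) − 0.095 = 0.05905.
Option 2: r to a full sibling = 0.5.
Option 2: r to a half-sibling = 0.25.
Option 2: Σ r·B − C = (3·0.5·0.374 + 3·0.25·0.241) − 0.57 = 0.17175.
Option 2 has the higher net inclusive-fitness payoff.

Option 2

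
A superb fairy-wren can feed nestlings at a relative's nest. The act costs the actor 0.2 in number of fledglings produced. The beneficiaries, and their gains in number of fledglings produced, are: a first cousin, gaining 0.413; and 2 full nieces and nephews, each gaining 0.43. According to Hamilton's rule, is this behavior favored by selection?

Hamilton's rule: the trait is favored when the sum of r·B over every recipient exceeds the actor's cost C.
r to a first cousin = 1/8 (first cousins share one grandparent pair — two paths of length 4: r = 2·(1/2)^4 = 1/8).
r to a full niece or nephew = 1/4 (full aunt/uncle↔niece/nephew: two paths of length 3 through the shared grandparent pair: r = 2·(1/2)^3 = 1/4).
Summing one r·B term per recipient: 1·0.125·0.413 + 2·0.25·0.43 = 0.266625.
0.266625 > 0.2: the indirect benefit exceeds the cost.

Yes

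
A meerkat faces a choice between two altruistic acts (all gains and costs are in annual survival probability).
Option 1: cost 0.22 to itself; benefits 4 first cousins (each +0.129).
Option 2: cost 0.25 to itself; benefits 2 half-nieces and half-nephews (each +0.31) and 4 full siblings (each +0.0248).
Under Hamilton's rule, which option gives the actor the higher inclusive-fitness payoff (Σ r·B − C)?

Option 2

Option 1: r to a first cousin = 0.125.
Option 1: Σ r·B − C = (4·0.125·0.129) − 0.22 = -0.1555.
Option 2: r to a half-niece or half-nephew = 0.125.
Option 2: r to a full sibling = 0.5.
Option 2: Σ r·B − C = (2·0.125·0.31 + 4·0.5·0.0248) − 0.25 = -0.1229.
Option 2 has the higher net inclusive-fitness payoff.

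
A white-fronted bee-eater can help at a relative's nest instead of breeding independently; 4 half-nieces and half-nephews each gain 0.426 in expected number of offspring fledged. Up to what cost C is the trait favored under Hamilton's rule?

r to a half-niece or half-nephew = 0.125 (half-aunt/uncle↔niece/nephew: one path of length 3: r = (1/2)^3 = 1/8).
Hamilton's rule: n·r·B > C, so the trait is favored while C < n·r·B = 4·0.125·0.426 = 0.213.

0.213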